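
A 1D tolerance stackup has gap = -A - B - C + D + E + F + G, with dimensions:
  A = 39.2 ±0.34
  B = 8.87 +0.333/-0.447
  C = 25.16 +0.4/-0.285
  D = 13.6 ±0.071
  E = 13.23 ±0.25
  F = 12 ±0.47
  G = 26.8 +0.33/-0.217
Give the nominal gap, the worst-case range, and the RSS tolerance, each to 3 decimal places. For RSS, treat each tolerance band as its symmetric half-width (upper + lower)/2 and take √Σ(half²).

Stack each dimension's contribution:
  -A: nom -39.200 → Σnom=-39.200; wc +0.340/-0.340 → slack +0.340/-0.340; half-tol=0.340, Σhalf²=0.115600
  -B: nom -8.870 → Σnom=-48.070; wc +0.447/-0.333 → slack +0.787/-0.673; half-tol=0.390, Σhalf²=0.267700
  -C: nom -25.160 → Σnom=-73.230; wc +0.285/-0.400 → slack +1.072/-1.073; half-tol=0.343, Σhalf²=0.385006
  +D: nom +13.600 → Σnom=-59.630; wc +0.071/-0.071 → slack +1.143/-1.144; half-tol=0.071, Σhalf²=0.390047
  +E: nom +13.230 → Σnom=-46.400; wc +0.250/-0.250 → slack +1.393/-1.394; half-tol=0.250, Σhalf²=0.452547
  +F: nom +12.000 → Σnom=-34.400; wc +0.470/-0.470 → slack +1.863/-1.864; half-tol=0.470, Σhalf²=0.673447
  +G: nom +26.800 → Σnom=-7.600; wc +0.330/-0.217 → slack +2.193/-2.081; half-tol=0.274, Σhalf²=0.748250
Nominal = -7.600. Worst-case = [-7.600 - 2.081, -7.600 + 2.193] = [-9.681, -5.407]. RSS = √0.748250 = 0.865.

nominal=-7.600 wc=[-9.681,-5.407] rss=0.865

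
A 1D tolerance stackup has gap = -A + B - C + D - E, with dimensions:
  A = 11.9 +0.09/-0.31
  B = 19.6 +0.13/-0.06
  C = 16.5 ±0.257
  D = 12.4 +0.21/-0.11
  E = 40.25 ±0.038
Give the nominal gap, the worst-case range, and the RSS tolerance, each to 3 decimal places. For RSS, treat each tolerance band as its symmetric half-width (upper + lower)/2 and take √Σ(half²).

nominal=-36.650 wc=[-37.205,-35.705] rss=0.377

Stack each dimension's contribution:
  -A: nom -11.900 → Σnom=-11.900; wc +0.310/-0.090 → slack +0.310/-0.090; half-tol=0.200, Σhalf²=0.040000
  +B: nom +19.600 → Σnom=7.700; wc +0.130/-0.060 → slack +0.440/-0.150; half-tol=0.095, Σhalf²=0.049025
  -C: nom -16.500 → Σnom=-8.800; wc +0.257/-0.257 → slack +0.697/-0.407; half-tol=0.257, Σhalf²=0.115074
  +D: nom +12.400 → Σnom=3.600; wc +0.210/-0.110 → slack +0.907/-0.517; half-tol=0.160, Σhalf²=0.140674
  -E: nom -40.250 → Σnom=-36.650; wc +0.038/-0.038 → slack +0.945/-0.555; half-tol=0.038, Σhalf²=0.142118
Nominal = -36.650. Worst-case = [-36.650 - 0.555, -36.650 + 0.945] = [-37.205, -35.705]. RSS = √0.142118 = 0.377.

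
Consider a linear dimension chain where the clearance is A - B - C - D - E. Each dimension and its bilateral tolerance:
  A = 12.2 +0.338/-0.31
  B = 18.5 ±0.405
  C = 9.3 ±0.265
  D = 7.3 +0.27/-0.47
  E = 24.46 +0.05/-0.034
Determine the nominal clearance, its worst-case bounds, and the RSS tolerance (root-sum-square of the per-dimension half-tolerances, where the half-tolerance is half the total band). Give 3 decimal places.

Stack each dimension's contribution:
  +A: nom +12.200 → Σnom=12.200; wc +0.338/-0.310 → slack +0.338/-0.310; half-tol=0.324, Σhalf²=0.104976
  -B: nom -18.500 → Σnom=-6.300; wc +0.405/-0.405 → slack +0.743/-0.715; half-tol=0.405, Σhalf²=0.269001
  -C: nom -9.300 → Σnom=-15.600; wc +0.265/-0.265 → slack +1.008/-0.980; half-tol=0.265, Σhalf²=0.339226
  -D: nom -7.300 → Σnom=-22.900; wc +0.470/-0.270 → slack +1.478/-1.250; half-tol=0.370, Σhalf²=0.476126
  -E: nom -24.460 → Σnom=-47.360; wc +0.034/-0.050 → slack +1.512/-1.300; half-tol=0.042, Σhalf²=0.477890
Nominal = -47.360. Worst-case = [-47.360 - 1.300, -47.360 + 1.512] = [-48.660, -45.848]. RSS = √0.477890 = 0.691.

nominal=-47.360 wc=[-48.660,-45.848] rss=0.691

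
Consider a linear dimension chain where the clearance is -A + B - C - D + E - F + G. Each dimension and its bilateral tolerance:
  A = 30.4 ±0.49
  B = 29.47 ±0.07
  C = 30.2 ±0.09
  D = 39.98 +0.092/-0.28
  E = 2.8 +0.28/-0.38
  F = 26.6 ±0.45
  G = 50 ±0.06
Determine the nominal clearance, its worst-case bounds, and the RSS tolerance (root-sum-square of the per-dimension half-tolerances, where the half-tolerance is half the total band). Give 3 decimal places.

Stack each dimension's contribution:
  -A: nom -30.400 → Σnom=-30.400; wc +0.490/-0.490 → slack +0.490/-0.490; half-tol=0.490, Σhalf²=0.240100
  +B: nom +29.470 → Σnom=-0.930; wc +0.070/-0.070 → slack +0.560/-0.560; half-tol=0.070, Σhalf²=0.245000
  -C: nom -30.200 → Σnom=-31.130; wc +0.090/-0.090 → slack +0.650/-0.650; half-tol=0.090, Σhalf²=0.253100
  -D: nom -39.980 → Σnom=-71.110; wc +0.280/-0.092 → slack +0.930/-0.742; half-tol=0.186, Σhalf²=0.287696
  +E: nom +2.800 → Σnom=-68.310; wc +0.280/-0.380 → slack +1.210/-1.122; half-tol=0.330, Σhalf²=0.396596
  -F: nom -26.600 → Σnom=-94.910; wc +0.450/-0.450 → slack +1.660/-1.572; half-tol=0.450, Σhalf²=0.599096
  +G: nom +50.000 → Σnom=-44.910; wc +0.060/-0.060 → slack +1.720/-1.632; half-tol=0.060, Σhalf²=0.602696
Nominal = -44.910. Worst-case = [-44.910 - 1.632, -44.910 + 1.720] = [-46.542, -43.190]. RSS = √0.602696 = 0.776.

nominal=-44.910 wc=[-46.542,-43.190] rss=0.776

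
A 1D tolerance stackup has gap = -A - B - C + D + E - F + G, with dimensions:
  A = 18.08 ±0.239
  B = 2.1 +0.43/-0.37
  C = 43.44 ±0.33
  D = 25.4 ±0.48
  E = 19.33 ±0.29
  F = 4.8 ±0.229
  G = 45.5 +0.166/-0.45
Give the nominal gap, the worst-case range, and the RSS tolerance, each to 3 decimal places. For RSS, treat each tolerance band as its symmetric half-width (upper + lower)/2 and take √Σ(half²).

nominal=21.810 wc=[19.362,23.914] rss=0.888

Stack each dimension's contribution:
  -A: nom -18.080 → Σnom=-18.080; wc +0.239/-0.239 → slack +0.239/-0.239; half-tol=0.239, Σhalf²=0.057121
  -B: nom -2.100 → Σnom=-20.180; wc +0.370/-0.430 → slack +0.609/-0.669; half-tol=0.400, Σhalf²=0.217121
  -C: nom -43.440 → Σnom=-63.620; wc +0.330/-0.330 → slack +0.939/-0.999; half-tol=0.330, Σhalf²=0.326021
  +D: nom +25.400 → Σnom=-38.220; wc +0.480/-0.480 → slack +1.419/-1.479; half-tol=0.480, Σhalf²=0.556421
  +E: nom +19.330 → Σnom=-18.890; wc +0.290/-0.290 → slack +1.709/-1.769; half-tol=0.290, Σhalf²=0.640521
  -F: nom -4.800 → Σnom=-23.690; wc +0.229/-0.229 → slack +1.938/-1.998; half-tol=0.229, Σhalf²=0.692962
  +G: nom +45.500 → Σnom=21.810; wc +0.166/-0.450 → slack +2.104/-2.448; half-tol=0.308, Σhalf²=0.787826
Nominal = 21.810. Worst-case = [21.810 - 2.448, 21.810 + 2.104] = [19.362, 23.914]. RSS = √0.787826 = 0.888.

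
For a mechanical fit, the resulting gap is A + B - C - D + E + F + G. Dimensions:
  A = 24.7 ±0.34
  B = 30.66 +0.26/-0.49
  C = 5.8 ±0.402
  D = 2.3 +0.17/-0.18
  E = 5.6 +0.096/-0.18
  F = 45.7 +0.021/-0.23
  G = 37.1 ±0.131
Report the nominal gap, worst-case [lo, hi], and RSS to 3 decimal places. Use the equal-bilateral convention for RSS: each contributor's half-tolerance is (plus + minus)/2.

Stack each dimension's contribution:
  +A: nom +24.700 → Σnom=24.700; wc +0.340/-0.340 → slack +0.340/-0.340; half-tol=0.340, Σhalf²=0.115600
  +B: nom +30.660 → Σnom=55.360; wc +0.260/-0.490 → slack +0.600/-0.830; half-tol=0.375, Σhalf²=0.256225
  -C: nom -5.800 → Σnom=49.560; wc +0.402/-0.402 → slack +1.002/-1.232; half-tol=0.402, Σhalf²=0.417829
  -D: nom -2.300 → Σnom=47.260; wc +0.180/-0.170 → slack +1.182/-1.402; half-tol=0.175, Σhalf²=0.448454
  +E: nom +5.600 → Σnom=52.860; wc +0.096/-0.180 → slack +1.278/-1.582; half-tol=0.138, Σhalf²=0.467498
  +F: nom +45.700 → Σnom=98.560; wc +0.021/-0.230 → slack +1.299/-1.812; half-tol=0.126, Σhalf²=0.483248
  +G: nom +37.100 → Σnom=135.660; wc +0.131/-0.131 → slack +1.430/-1.943; half-tol=0.131, Σhalf²=0.500409
Nominal = 135.660. Worst-case = [135.660 - 1.943, 135.660 + 1.430] = [133.717, 137.090]. RSS = √0.500409 = 0.707.

nominal=135.660 wc=[133.717,137.090] rss=0.707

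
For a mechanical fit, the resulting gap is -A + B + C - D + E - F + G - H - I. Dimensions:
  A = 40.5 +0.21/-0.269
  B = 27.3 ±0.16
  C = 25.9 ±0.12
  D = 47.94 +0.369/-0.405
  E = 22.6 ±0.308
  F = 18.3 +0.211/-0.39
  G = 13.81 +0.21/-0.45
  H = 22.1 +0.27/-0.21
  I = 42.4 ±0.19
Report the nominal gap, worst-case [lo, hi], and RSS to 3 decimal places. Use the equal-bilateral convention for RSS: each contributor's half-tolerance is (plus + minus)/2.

Stack each dimension's contribution:
  -A: nom -40.500 → Σnom=-40.500; wc +0.269/-0.210 → slack +0.269/-0.210; half-tol=0.239, Σhalf²=0.057360
  +B: nom +27.300 → Σnom=-13.200; wc +0.160/-0.160 → slack +0.429/-0.370; half-tol=0.160, Σhalf²=0.082960
  +C: nom +25.900 → Σnom=12.700; wc +0.120/-0.120 → slack +0.549/-0.490; half-tol=0.120, Σhalf²=0.097360
  -D: nom -47.940 → Σnom=-35.240; wc +0.405/-0.369 → slack +0.954/-0.859; half-tol=0.387, Σhalf²=0.247129
  +E: nom +22.600 → Σnom=-12.640; wc +0.308/-0.308 → slack +1.262/-1.167; half-tol=0.308, Σhalf²=0.341993
  -F: nom -18.300 → Σnom=-30.940; wc +0.390/-0.211 → slack +1.652/-1.378; half-tol=0.300, Σhalf²=0.432293
  +G: nom +13.810 → Σnom=-17.130; wc +0.210/-0.450 → slack +1.862/-1.828; half-tol=0.330, Σhalf²=0.541193
  -H: nom -22.100 → Σnom=-39.230; wc +0.210/-0.270 → slack +2.072/-2.098; half-tol=0.240, Σhalf²=0.598793
  -I: nom -42.400 → Σnom=-81.630; wc +0.190/-0.190 → slack +2.262/-2.288; half-tol=0.190, Σhalf²=0.634893
Nominal = -81.630. Worst-case = [-81.630 - 2.288, -81.630 + 2.262] = [-83.918, -79.368]. RSS = √0.634893 = 0.797.

nominal=-81.630 wc=[-83.918,-79.368] rss=0.797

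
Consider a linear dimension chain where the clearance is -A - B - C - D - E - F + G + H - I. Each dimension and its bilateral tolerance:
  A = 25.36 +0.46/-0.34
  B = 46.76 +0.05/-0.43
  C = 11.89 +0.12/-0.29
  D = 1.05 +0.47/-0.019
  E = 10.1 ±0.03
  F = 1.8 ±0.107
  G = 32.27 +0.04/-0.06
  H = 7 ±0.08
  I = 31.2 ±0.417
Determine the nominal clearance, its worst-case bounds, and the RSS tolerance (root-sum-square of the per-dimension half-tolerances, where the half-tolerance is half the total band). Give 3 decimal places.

nominal=-88.890 wc=[-90.684,-87.137] rss=0.717

Stack each dimension's contribution:
  -A: nom -25.360 → Σnom=-25.360; wc +0.340/-0.460 → slack +0.340/-0.460; half-tol=0.400, Σhalf²=0.160000
  -B: nom -46.760 → Σnom=-72.120; wc +0.430/-0.050 → slack +0.770/-0.510; half-tol=0.240, Σhalf²=0.217600
  -C: nom -11.890 → Σnom=-84.010; wc +0.290/-0.120 → slack +1.060/-0.630; half-tol=0.205, Σhalf²=0.259625
  -D: nom -1.050 → Σnom=-85.060; wc +0.019/-0.470 → slack +1.079/-1.100; half-tol=0.244, Σhalf²=0.319405
  -E: nom -10.100 → Σnom=-95.160; wc +0.030/-0.030 → slack +1.109/-1.130; half-tol=0.030, Σhalf²=0.320305
  -F: nom -1.800 → Σnom=-96.960; wc +0.107/-0.107 → slack +1.216/-1.237; half-tol=0.107, Σhalf²=0.331754
  +G: nom +32.270 → Σnom=-64.690; wc +0.040/-0.060 → slack +1.256/-1.297; half-tol=0.050, Σhalf²=0.334254
  +H: nom +7.000 → Σnom=-57.690; wc +0.080/-0.080 → slack +1.336/-1.377; half-tol=0.080, Σhalf²=0.340654
  -I: nom -31.200 → Σnom=-88.890; wc +0.417/-0.417 → slack +1.753/-1.794; half-tol=0.417, Σhalf²=0.514543
Nominal = -88.890. Worst-case = [-88.890 - 1.794, -88.890 + 1.753] = [-90.684, -87.137]. RSS = √0.514543 = 0.717.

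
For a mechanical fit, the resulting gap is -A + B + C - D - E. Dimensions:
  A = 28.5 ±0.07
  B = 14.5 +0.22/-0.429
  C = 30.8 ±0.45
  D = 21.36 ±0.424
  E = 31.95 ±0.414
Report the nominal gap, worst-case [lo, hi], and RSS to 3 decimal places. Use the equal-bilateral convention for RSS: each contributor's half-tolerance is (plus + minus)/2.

Stack each dimension's contribution:
  -A: nom -28.500 → Σnom=-28.500; wc +0.070/-0.070 → slack +0.070/-0.070; half-tol=0.070, Σhalf²=0.004900
  +B: nom +14.500 → Σnom=-14.000; wc +0.220/-0.429 → slack +0.290/-0.499; half-tol=0.325, Σhalf²=0.110200
  +C: nom +30.800 → Σnom=16.800; wc +0.450/-0.450 → slack +0.740/-0.949; half-tol=0.450, Σhalf²=0.312700
  -D: nom -21.360 → Σnom=-4.560; wc +0.424/-0.424 → slack +1.164/-1.373; half-tol=0.424, Σhalf²=0.492476
  -E: nom -31.950 → Σnom=-36.510; wc +0.414/-0.414 → slack +1.578/-1.787; half-tol=0.414, Σhalf²=0.663872
Nominal = -36.510. Worst-case = [-36.510 - 1.787, -36.510 + 1.578] = [-38.297, -34.932]. RSS = √0.663872 = 0.815.

nominal=-36.510 wc=[-38.297,-34.932] rss=0.815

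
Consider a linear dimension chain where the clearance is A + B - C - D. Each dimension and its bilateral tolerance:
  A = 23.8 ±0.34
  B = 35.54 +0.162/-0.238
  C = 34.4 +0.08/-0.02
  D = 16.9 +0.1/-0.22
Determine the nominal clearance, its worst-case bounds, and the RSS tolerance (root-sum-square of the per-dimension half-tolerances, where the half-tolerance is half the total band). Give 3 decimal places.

Stack each dimension's contribution:
  +A: nom +23.800 → Σnom=23.800; wc +0.340/-0.340 → slack +0.340/-0.340; half-tol=0.340, Σhalf²=0.115600
  +B: nom +35.540 → Σnom=59.340; wc +0.162/-0.238 → slack +0.502/-0.578; half-tol=0.200, Σhalf²=0.155600
  -C: nom -34.400 → Σnom=24.940; wc +0.020/-0.080 → slack +0.522/-0.658; half-tol=0.050, Σhalf²=0.158100
  -D: nom -16.900 → Σnom=8.040; wc +0.220/-0.100 → slack +0.742/-0.758; half-tol=0.160, Σhalf²=0.183700
Nominal = 8.040. Worst-case = [8.040 - 0.758, 8.040 + 0.742] = [7.282, 8.782]. RSS = √0.183700 = 0.429.

nominal=8.040 wc=[7.282,8.782] rss=0.429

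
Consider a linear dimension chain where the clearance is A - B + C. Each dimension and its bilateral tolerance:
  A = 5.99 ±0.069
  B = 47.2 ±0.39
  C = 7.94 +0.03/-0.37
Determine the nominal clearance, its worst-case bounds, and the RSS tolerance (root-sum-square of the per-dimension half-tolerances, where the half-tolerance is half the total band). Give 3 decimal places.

nominal=-33.270 wc=[-34.099,-32.781] rss=0.444

Stack each dimension's contribution:
  +A: nom +5.990 → Σnom=5.990; wc +0.069/-0.069 → slack +0.069/-0.069; half-tol=0.069, Σhalf²=0.004761
  -B: nom -47.200 → Σnom=-41.210; wc +0.390/-0.390 → slack +0.459/-0.459; half-tol=0.390, Σhalf²=0.156861
  +C: nom +7.940 → Σnom=-33.270; wc +0.030/-0.370 → slack +0.489/-0.829; half-tol=0.200, Σhalf²=0.196861
Nominal = -33.270. Worst-case = [-33.270 - 0.829, -33.270 + 0.489] = [-34.099, -32.781]. RSS = √0.196861 = 0.444.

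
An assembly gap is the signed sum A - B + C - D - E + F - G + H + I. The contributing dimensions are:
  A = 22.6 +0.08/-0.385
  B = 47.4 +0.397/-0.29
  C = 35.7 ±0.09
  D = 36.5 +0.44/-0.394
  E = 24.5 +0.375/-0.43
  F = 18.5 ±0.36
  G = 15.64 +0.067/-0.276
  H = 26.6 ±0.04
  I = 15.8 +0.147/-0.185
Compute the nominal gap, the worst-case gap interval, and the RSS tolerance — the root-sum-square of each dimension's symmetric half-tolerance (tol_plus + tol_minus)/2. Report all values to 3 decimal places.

Stack each dimension's contribution:
  +A: nom +22.600 → Σnom=22.600; wc +0.080/-0.385 → slack +0.080/-0.385; half-tol=0.233, Σhalf²=0.054056
  -B: nom -47.400 → Σnom=-24.800; wc +0.290/-0.397 → slack +0.370/-0.782; half-tol=0.344, Σhalf²=0.172049
  +C: nom +35.700 → Σnom=10.900; wc +0.090/-0.090 → slack +0.460/-0.872; half-tol=0.090, Σhalf²=0.180149
  -D: nom -36.500 → Σnom=-25.600; wc +0.394/-0.440 → slack +0.854/-1.312; half-tol=0.417, Σhalf²=0.354038
  -E: nom -24.500 → Σnom=-50.100; wc +0.430/-0.375 → slack +1.284/-1.687; half-tol=0.402, Σhalf²=0.516044
  +F: nom +18.500 → Σnom=-31.600; wc +0.360/-0.360 → slack +1.644/-2.047; half-tol=0.360, Σhalf²=0.645644
  -G: nom -15.640 → Σnom=-47.240; wc +0.276/-0.067 → slack +1.920/-2.114; half-tol=0.172, Σhalf²=0.675056
  +H: nom +26.600 → Σnom=-20.640; wc +0.040/-0.040 → slack +1.960/-2.154; half-tol=0.040, Σhalf²=0.676656
  +I: nom +15.800 → Σnom=-4.840; wc +0.147/-0.185 → slack +2.107/-2.339; half-tol=0.166, Σhalf²=0.704212
Nominal = -4.840. Worst-case = [-4.840 - 2.339, -4.840 + 2.107] = [-7.179, -2.733]. RSS = √0.704212 = 0.839.

nominal=-4.840 wc=[-7.179,-2.733] rss=0.839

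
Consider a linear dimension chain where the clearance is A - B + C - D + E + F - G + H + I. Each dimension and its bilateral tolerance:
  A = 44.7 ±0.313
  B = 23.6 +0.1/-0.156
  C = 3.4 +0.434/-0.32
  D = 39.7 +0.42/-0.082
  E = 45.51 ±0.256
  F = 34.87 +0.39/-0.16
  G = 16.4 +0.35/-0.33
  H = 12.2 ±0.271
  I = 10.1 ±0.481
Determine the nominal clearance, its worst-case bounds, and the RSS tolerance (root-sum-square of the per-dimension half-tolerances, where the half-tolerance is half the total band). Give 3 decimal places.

Stack each dimension's contribution:
  +A: nom +44.700 → Σnom=44.700; wc +0.313/-0.313 → slack +0.313/-0.313; half-tol=0.313, Σhalf²=0.097969
  -B: nom -23.600 → Σnom=21.100; wc +0.156/-0.100 → slack +0.469/-0.413; half-tol=0.128, Σhalf²=0.114353
  +C: nom +3.400 → Σnom=24.500; wc +0.434/-0.320 → slack +0.903/-0.733; half-tol=0.377, Σhalf²=0.256482
  -D: nom -39.700 → Σnom=-15.200; wc +0.082/-0.420 → slack +0.985/-1.153; half-tol=0.251, Σhalf²=0.319483
  +E: nom +45.510 → Σnom=30.310; wc +0.256/-0.256 → slack +1.241/-1.409; half-tol=0.256, Σhalf²=0.385019
  +F: nom +34.870 → Σnom=65.180; wc +0.390/-0.160 → slack +1.631/-1.569; half-tol=0.275, Σhalf²=0.460644
  -G: nom -16.400 → Σnom=48.780; wc +0.330/-0.350 → slack +1.961/-1.919; half-tol=0.340, Σhalf²=0.576244
  +H: nom +12.200 → Σnom=60.980; wc +0.271/-0.271 → slack +2.232/-2.190; half-tol=0.271, Σhalf²=0.649685
  +I: nom +10.100 → Σnom=71.080; wc +0.481/-0.481 → slack +2.713/-2.671; half-tol=0.481, Σhalf²=0.881046
Nominal = 71.080. Worst-case = [71.080 - 2.671, 71.080 + 2.713] = [68.409, 73.793]. RSS = √0.881046 = 0.939.

nominal=71.080 wc=[68.409,73.793] rss=0.939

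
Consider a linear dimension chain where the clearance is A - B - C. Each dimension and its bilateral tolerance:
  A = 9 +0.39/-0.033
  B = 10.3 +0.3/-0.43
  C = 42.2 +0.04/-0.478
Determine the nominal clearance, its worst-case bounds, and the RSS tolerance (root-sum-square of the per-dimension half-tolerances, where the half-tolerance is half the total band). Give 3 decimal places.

Stack each dimension's contribution:
  +A: nom +9.000 → Σnom=9.000; wc +0.390/-0.033 → slack +0.390/-0.033; half-tol=0.212, Σhalf²=0.044732
  -B: nom -10.300 → Σnom=-1.300; wc +0.430/-0.300 → slack +0.820/-0.333; half-tol=0.365, Σhalf²=0.177957
  -C: nom -42.200 → Σnom=-43.500; wc +0.478/-0.040 → slack +1.298/-0.373; half-tol=0.259, Σhalf²=0.245038
Nominal = -43.500. Worst-case = [-43.500 - 0.373, -43.500 + 1.298] = [-43.873, -42.202]. RSS = √0.245038 = 0.495.

nominal=-43.500 wc=[-43.873,-42.202] rss=0.495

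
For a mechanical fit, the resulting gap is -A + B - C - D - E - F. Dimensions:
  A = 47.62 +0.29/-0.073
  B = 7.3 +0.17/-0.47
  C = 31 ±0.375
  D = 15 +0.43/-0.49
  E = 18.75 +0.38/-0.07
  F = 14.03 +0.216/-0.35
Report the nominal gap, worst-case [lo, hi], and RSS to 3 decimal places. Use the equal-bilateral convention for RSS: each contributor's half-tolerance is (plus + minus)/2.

nominal=-119.100 wc=[-121.261,-117.572] rss=0.786

Stack each dimension's contribution:
  -A: nom -47.620 → Σnom=-47.620; wc +0.073/-0.290 → slack +0.073/-0.290; half-tol=0.181, Σhalf²=0.032942
  +B: nom +7.300 → Σnom=-40.320; wc +0.170/-0.470 → slack +0.243/-0.760; half-tol=0.320, Σhalf²=0.135342
  -C: nom -31.000 → Σnom=-71.320; wc +0.375/-0.375 → slack +0.618/-1.135; half-tol=0.375, Σhalf²=0.275967
  -D: nom -15.000 → Σnom=-86.320; wc +0.490/-0.430 → slack +1.108/-1.565; half-tol=0.460, Σhalf²=0.487567
  -E: nom -18.750 → Σnom=-105.070; wc +0.070/-0.380 → slack +1.178/-1.945; half-tol=0.225, Σhalf²=0.538192
  -F: nom -14.030 → Σnom=-119.100; wc +0.350/-0.216 → slack +1.528/-2.161; half-tol=0.283, Σhalf²=0.618281
Nominal = -119.100. Worst-case = [-119.100 - 2.161, -119.100 + 1.528] = [-121.261, -117.572]. RSS = √0.618281 = 0.786.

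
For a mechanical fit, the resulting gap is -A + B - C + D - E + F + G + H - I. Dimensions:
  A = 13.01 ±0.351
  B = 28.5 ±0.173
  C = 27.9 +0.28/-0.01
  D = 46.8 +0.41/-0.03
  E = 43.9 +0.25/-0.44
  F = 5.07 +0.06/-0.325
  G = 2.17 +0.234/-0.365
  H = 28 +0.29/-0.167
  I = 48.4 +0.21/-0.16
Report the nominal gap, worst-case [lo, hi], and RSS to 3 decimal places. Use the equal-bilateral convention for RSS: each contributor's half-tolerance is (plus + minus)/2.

Stack each dimension's contribution:
  -A: nom -13.010 → Σnom=-13.010; wc +0.351/-0.351 → slack +0.351/-0.351; half-tol=0.351, Σhalf²=0.123201
  +B: nom +28.500 → Σnom=15.490; wc +0.173/-0.173 → slack +0.524/-0.524; half-tol=0.173, Σhalf²=0.153130
  -C: nom -27.900 → Σnom=-12.410; wc +0.010/-0.280 → slack +0.534/-0.804; half-tol=0.145, Σhalf²=0.174155
  +D: nom +46.800 → Σnom=34.390; wc +0.410/-0.030 → slack +0.944/-0.834; half-tol=0.220, Σhalf²=0.222555
  -E: nom -43.900 → Σnom=-9.510; wc +0.440/-0.250 → slack +1.384/-1.084; half-tol=0.345, Σhalf²=0.341580
  +F: nom +5.070 → Σnom=-4.440; wc +0.060/-0.325 → slack +1.444/-1.409; half-tol=0.193, Σhalf²=0.378636
  +G: nom +2.170 → Σnom=-2.270; wc +0.234/-0.365 → slack +1.678/-1.774; half-tol=0.299, Σhalf²=0.468336
  +H: nom +28.000 → Σnom=25.730; wc +0.290/-0.167 → slack +1.968/-1.941; half-tol=0.228, Σhalf²=0.520549
  -I: nom -48.400 → Σnom=-22.670; wc +0.160/-0.210 → slack +2.128/-2.151; half-tol=0.185, Σhalf²=0.554774
Nominal = -22.670. Worst-case = [-22.670 - 2.151, -22.670 + 2.128] = [-24.821, -20.542]. RSS = √0.554774 = 0.745.

nominal=-22.670 wc=[-24.821,-20.542] rss=0.745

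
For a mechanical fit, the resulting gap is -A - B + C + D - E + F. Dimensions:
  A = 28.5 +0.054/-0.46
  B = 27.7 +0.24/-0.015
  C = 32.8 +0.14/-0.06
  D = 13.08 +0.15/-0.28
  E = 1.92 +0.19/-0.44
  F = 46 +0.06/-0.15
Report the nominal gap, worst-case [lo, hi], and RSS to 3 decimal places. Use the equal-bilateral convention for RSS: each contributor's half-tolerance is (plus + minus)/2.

nominal=33.760 wc=[32.786,35.025] rss=0.499

Stack each dimension's contribution:
  -A: nom -28.500 → Σnom=-28.500; wc +0.460/-0.054 → slack +0.460/-0.054; half-tol=0.257, Σhalf²=0.066049
  -B: nom -27.700 → Σnom=-56.200; wc +0.015/-0.240 → slack +0.475/-0.294; half-tol=0.128, Σhalf²=0.082305
  +C: nom +32.800 → Σnom=-23.400; wc +0.140/-0.060 → slack +0.615/-0.354; half-tol=0.100, Σhalf²=0.092305
  +D: nom +13.080 → Σnom=-10.320; wc +0.150/-0.280 → slack +0.765/-0.634; half-tol=0.215, Σhalf²=0.138530
  -E: nom -1.920 → Σnom=-12.240; wc +0.440/-0.190 → slack +1.205/-0.824; half-tol=0.315, Σhalf²=0.237755
  +F: nom +46.000 → Σnom=33.760; wc +0.060/-0.150 → slack +1.265/-0.974; half-tol=0.105, Σhalf²=0.248780
Nominal = 33.760. Worst-case = [33.760 - 0.974, 33.760 + 1.265] = [32.786, 35.025]. RSS = √0.248780 = 0.499.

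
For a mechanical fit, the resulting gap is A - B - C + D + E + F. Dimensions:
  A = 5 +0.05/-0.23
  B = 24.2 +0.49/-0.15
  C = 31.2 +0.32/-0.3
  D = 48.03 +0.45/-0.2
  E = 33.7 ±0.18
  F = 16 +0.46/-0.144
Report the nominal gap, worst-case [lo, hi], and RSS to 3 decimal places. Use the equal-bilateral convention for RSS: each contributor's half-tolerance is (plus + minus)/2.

Stack each dimension's contribution:
  +A: nom +5.000 → Σnom=5.000; wc +0.050/-0.230 → slack +0.050/-0.230; half-tol=0.140, Σhalf²=0.019600
  -B: nom -24.200 → Σnom=-19.200; wc +0.150/-0.490 → slack +0.200/-0.720; half-tol=0.320, Σhalf²=0.122000
  -C: nom -31.200 → Σnom=-50.400; wc +0.300/-0.320 → slack +0.500/-1.040; half-tol=0.310, Σhalf²=0.218100
  +D: nom +48.030 → Σnom=-2.370; wc +0.450/-0.200 → slack +0.950/-1.240; half-tol=0.325, Σhalf²=0.323725
  +E: nom +33.700 → Σnom=31.330; wc +0.180/-0.180 → slack +1.130/-1.420; half-tol=0.180, Σhalf²=0.356125
  +F: nom +16.000 → Σnom=47.330; wc +0.460/-0.144 → slack +1.590/-1.564; half-tol=0.302, Σhalf²=0.447329
Nominal = 47.330. Worst-case = [47.330 - 1.564, 47.330 + 1.590] = [45.766, 48.920]. RSS = √0.447329 = 0.669.

nominal=47.330 wc=[45.766,48.920] rss=0.669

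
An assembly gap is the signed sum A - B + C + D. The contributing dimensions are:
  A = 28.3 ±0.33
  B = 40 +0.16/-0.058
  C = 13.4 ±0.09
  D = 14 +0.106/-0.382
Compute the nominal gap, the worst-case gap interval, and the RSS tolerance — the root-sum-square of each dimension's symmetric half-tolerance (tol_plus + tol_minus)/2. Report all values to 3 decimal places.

nominal=15.700 wc=[14.738,16.284] rss=0.434

Stack each dimension's contribution:
  +A: nom +28.300 → Σnom=28.300; wc +0.330/-0.330 → slack +0.330/-0.330; half-tol=0.330, Σhalf²=0.108900
  -B: nom -40.000 → Σnom=-11.700; wc +0.058/-0.160 → slack +0.388/-0.490; half-tol=0.109, Σhalf²=0.120781
  +C: nom +13.400 → Σnom=1.700; wc +0.090/-0.090 → slack +0.478/-0.580; half-tol=0.090, Σhalf²=0.128881
  +D: nom +14.000 → Σnom=15.700; wc +0.106/-0.382 → slack +0.584/-0.962; half-tol=0.244, Σhalf²=0.188417
Nominal = 15.700. Worst-case = [15.700 - 0.962, 15.700 + 0.584] = [14.738, 16.284]. RSS = √0.188417 = 0.434.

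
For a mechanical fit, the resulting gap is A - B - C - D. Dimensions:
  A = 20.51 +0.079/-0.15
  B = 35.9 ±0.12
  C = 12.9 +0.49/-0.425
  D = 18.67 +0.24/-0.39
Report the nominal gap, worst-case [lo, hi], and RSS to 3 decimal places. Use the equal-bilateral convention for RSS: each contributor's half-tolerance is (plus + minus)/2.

Stack each dimension's contribution:
  +A: nom +20.510 → Σnom=20.510; wc +0.079/-0.150 → slack +0.079/-0.150; half-tol=0.114, Σhalf²=0.013110
  -B: nom -35.900 → Σnom=-15.390; wc +0.120/-0.120 → slack +0.199/-0.270; half-tol=0.120, Σhalf²=0.027510
  -C: nom -12.900 → Σnom=-28.290; wc +0.425/-0.490 → slack +0.624/-0.760; half-tol=0.458, Σhalf²=0.236817
  -D: nom -18.670 → Σnom=-46.960; wc +0.390/-0.240 → slack +1.014/-1.000; half-tol=0.315, Σhalf²=0.336042
Nominal = -46.960. Worst-case = [-46.960 - 1.000, -46.960 + 1.014] = [-47.960, -45.946]. RSS = √0.336042 = 0.580.

nominal=-46.960 wc=[-47.960,-45.946] rss=0.580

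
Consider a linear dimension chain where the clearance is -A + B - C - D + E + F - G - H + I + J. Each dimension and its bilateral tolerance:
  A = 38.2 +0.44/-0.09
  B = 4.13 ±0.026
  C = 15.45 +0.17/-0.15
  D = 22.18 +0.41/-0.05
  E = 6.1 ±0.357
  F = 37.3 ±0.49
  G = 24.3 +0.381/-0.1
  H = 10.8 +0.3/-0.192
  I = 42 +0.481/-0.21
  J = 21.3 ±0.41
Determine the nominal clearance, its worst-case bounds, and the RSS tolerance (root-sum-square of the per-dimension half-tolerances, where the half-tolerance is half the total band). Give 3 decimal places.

Stack each dimension's contribution:
  -A: nom -38.200 → Σnom=-38.200; wc +0.090/-0.440 → slack +0.090/-0.440; half-tol=0.265, Σhalf²=0.070225
  +B: nom +4.130 → Σnom=-34.070; wc +0.026/-0.026 → slack +0.116/-0.466; half-tol=0.026, Σhalf²=0.070901
  -C: nom -15.450 → Σnom=-49.520; wc +0.150/-0.170 → slack +0.266/-0.636; half-tol=0.160, Σhalf²=0.096501
  -D: nom -22.180 → Σnom=-71.700; wc +0.050/-0.410 → slack +0.316/-1.046; half-tol=0.230, Σhalf²=0.149401
  +E: nom +6.100 → Σnom=-65.600; wc +0.357/-0.357 → slack +0.673/-1.403; half-tol=0.357, Σhalf²=0.276850
  +F: nom +37.300 → Σnom=-28.300; wc +0.490/-0.490 → slack +1.163/-1.893; half-tol=0.490, Σhalf²=0.516950
  -G: nom -24.300 → Σnom=-52.600; wc +0.100/-0.381 → slack +1.263/-2.274; half-tol=0.240, Σhalf²=0.574790
  -H: nom -10.800 → Σnom=-63.400; wc +0.192/-0.300 → slack +1.455/-2.574; half-tol=0.246, Σhalf²=0.635306
  +I: nom +42.000 → Σnom=-21.400; wc +0.481/-0.210 → slack +1.936/-2.784; half-tol=0.345, Σhalf²=0.754677
  +J: nom +21.300 → Σnom=-0.100; wc +0.410/-0.410 → slack +2.346/-3.194; half-tol=0.410, Σhalf²=0.922777
Nominal = -0.100. Worst-case = [-0.100 - 3.194, -0.100 + 2.346] = [-3.294, 2.246]. RSS = √0.922777 = 0.961.

nominal=-0.100 wc=[-3.294,2.246] rss=0.961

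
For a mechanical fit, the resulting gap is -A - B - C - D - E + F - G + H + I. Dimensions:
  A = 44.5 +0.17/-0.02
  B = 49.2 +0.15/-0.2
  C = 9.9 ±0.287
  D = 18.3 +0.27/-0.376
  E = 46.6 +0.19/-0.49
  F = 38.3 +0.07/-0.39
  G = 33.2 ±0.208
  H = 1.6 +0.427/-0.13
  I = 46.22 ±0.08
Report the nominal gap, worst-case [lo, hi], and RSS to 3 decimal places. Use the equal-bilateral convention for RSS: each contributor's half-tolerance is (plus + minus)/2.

Stack each dimension's contribution:
  -A: nom -44.500 → Σnom=-44.500; wc +0.020/-0.170 → slack +0.020/-0.170; half-tol=0.095, Σhalf²=0.009025
  -B: nom -49.200 → Σnom=-93.700; wc +0.200/-0.150 → slack +0.220/-0.320; half-tol=0.175, Σhalf²=0.039650
  -C: nom -9.900 → Σnom=-103.600; wc +0.287/-0.287 → slack +0.507/-0.607; half-tol=0.287, Σhalf²=0.122019
  -D: nom -18.300 → Σnom=-121.900; wc +0.376/-0.270 → slack +0.883/-0.877; half-tol=0.323, Σhalf²=0.226348
  -E: nom -46.600 → Σnom=-168.500; wc +0.490/-0.190 → slack +1.373/-1.067; half-tol=0.340, Σhalf²=0.341948
  +F: nom +38.300 → Σnom=-130.200; wc +0.070/-0.390 → slack +1.443/-1.457; half-tol=0.230, Σhalf²=0.394848
  -G: nom -33.200 → Σnom=-163.400; wc +0.208/-0.208 → slack +1.651/-1.665; half-tol=0.208, Σhalf²=0.438112
  +H: nom +1.600 → Σnom=-161.800; wc +0.427/-0.130 → slack +2.078/-1.795; half-tol=0.278, Σhalf²=0.515674
  +I: nom +46.220 → Σnom=-115.580; wc +0.080/-0.080 → slack +2.158/-1.875; half-tol=0.080, Σhalf²=0.522074
Nominal = -115.580. Worst-case = [-115.580 - 1.875, -115.580 + 2.158] = [-117.455, -113.422]. RSS = √0.522074 = 0.723.

nominal=-115.580 wc=[-117.455,-113.422] rss=0.723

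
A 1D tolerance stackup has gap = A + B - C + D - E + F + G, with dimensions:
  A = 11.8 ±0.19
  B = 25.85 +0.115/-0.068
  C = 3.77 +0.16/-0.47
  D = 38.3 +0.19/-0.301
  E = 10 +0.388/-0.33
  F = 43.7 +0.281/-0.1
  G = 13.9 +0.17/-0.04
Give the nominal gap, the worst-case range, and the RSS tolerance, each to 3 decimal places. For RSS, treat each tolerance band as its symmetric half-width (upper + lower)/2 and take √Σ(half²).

nominal=119.780 wc=[118.533,121.526] rss=0.617

Stack each dimension's contribution:
  +A: nom +11.800 → Σnom=11.800; wc +0.190/-0.190 → slack +0.190/-0.190; half-tol=0.190, Σhalf²=0.036100
  +B: nom +25.850 → Σnom=37.650; wc +0.115/-0.068 → slack +0.305/-0.258; half-tol=0.091, Σhalf²=0.044472
  -C: nom -3.770 → Σnom=33.880; wc +0.470/-0.160 → slack +0.775/-0.418; half-tol=0.315, Σhalf²=0.143697
  +D: nom +38.300 → Σnom=72.180; wc +0.190/-0.301 → slack +0.965/-0.719; half-tol=0.245, Σhalf²=0.203967
  -E: nom -10.000 → Σnom=62.180; wc +0.330/-0.388 → slack +1.295/-1.107; half-tol=0.359, Σhalf²=0.332848
  +F: nom +43.700 → Σnom=105.880; wc +0.281/-0.100 → slack +1.576/-1.207; half-tol=0.191, Σhalf²=0.369139
  +G: nom +13.900 → Σnom=119.780; wc +0.170/-0.040 → slack +1.746/-1.247; half-tol=0.105, Σhalf²=0.380164
Nominal = 119.780. Worst-case = [119.780 - 1.247, 119.780 + 1.746] = [118.533, 121.526]. RSS = √0.380164 = 0.617.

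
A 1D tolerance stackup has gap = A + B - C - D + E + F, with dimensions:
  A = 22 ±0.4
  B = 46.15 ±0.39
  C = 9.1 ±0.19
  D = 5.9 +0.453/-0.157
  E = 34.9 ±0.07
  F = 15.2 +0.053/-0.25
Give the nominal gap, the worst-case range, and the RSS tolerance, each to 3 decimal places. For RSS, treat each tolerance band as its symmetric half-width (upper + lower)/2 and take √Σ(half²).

nominal=103.250 wc=[101.497,104.510] rss=0.685

Stack each dimension's contribution:
  +A: nom +22.000 → Σnom=22.000; wc +0.400/-0.400 → slack +0.400/-0.400; half-tol=0.400, Σhalf²=0.160000
  +B: nom +46.150 → Σnom=68.150; wc +0.390/-0.390 → slack +0.790/-0.790; half-tol=0.390, Σhalf²=0.312100
  -C: nom -9.100 → Σnom=59.050; wc +0.190/-0.190 → slack +0.980/-0.980; half-tol=0.190, Σhalf²=0.348200
  -D: nom -5.900 → Σnom=53.150; wc +0.157/-0.453 → slack +1.137/-1.433; half-tol=0.305, Σhalf²=0.441225
  +E: nom +34.900 → Σnom=88.050; wc +0.070/-0.070 → slack +1.207/-1.503; half-tol=0.070, Σhalf²=0.446125
  +F: nom +15.200 → Σnom=103.250; wc +0.053/-0.250 → slack +1.260/-1.753; half-tol=0.151, Σhalf²=0.469077
Nominal = 103.250. Worst-case = [103.250 - 1.753, 103.250 + 1.260] = [101.497, 104.510]. RSS = √0.469077 = 0.685.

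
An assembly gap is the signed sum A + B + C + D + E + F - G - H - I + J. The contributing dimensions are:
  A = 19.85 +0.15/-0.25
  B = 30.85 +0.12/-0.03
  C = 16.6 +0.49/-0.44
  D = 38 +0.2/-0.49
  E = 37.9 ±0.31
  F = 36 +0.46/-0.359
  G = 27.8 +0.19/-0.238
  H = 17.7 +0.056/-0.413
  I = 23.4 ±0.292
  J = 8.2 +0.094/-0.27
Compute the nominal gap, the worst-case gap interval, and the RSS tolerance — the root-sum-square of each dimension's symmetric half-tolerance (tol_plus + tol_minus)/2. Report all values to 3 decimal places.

nominal=118.500 wc=[115.813,121.267] rss=0.929

Stack each dimension's contribution:
  +A: nom +19.850 → Σnom=19.850; wc +0.150/-0.250 → slack +0.150/-0.250; half-tol=0.200, Σhalf²=0.040000
  +B: nom +30.850 → Σnom=50.700; wc +0.120/-0.030 → slack +0.270/-0.280; half-tol=0.075, Σhalf²=0.045625
  +C: nom +16.600 → Σnom=67.300; wc +0.490/-0.440 → slack +0.760/-0.720; half-tol=0.465, Σhalf²=0.261850
  +D: nom +38.000 → Σnom=105.300; wc +0.200/-0.490 → slack +0.960/-1.210; half-tol=0.345, Σhalf²=0.380875
  +E: nom +37.900 → Σnom=143.200; wc +0.310/-0.310 → slack +1.270/-1.520; half-tol=0.310, Σhalf²=0.476975
  +F: nom +36.000 → Σnom=179.200; wc +0.460/-0.359 → slack +1.730/-1.879; half-tol=0.409, Σhalf²=0.644665
  -G: nom -27.800 → Σnom=151.400; wc +0.238/-0.190 → slack +1.968/-2.069; half-tol=0.214, Σhalf²=0.690461
  -H: nom -17.700 → Σnom=133.700; wc +0.413/-0.056 → slack +2.381/-2.125; half-tol=0.234, Σhalf²=0.745451
  -I: nom -23.400 → Σnom=110.300; wc +0.292/-0.292 → slack +2.673/-2.417; half-tol=0.292, Σhalf²=0.830715
  +J: nom +8.200 → Σnom=118.500; wc +0.094/-0.270 → slack +2.767/-2.687; half-tol=0.182, Σhalf²=0.863839
Nominal = 118.500. Worst-case = [118.500 - 2.687, 118.500 + 2.767] = [115.813, 121.267]. RSS = √0.863839 = 0.929.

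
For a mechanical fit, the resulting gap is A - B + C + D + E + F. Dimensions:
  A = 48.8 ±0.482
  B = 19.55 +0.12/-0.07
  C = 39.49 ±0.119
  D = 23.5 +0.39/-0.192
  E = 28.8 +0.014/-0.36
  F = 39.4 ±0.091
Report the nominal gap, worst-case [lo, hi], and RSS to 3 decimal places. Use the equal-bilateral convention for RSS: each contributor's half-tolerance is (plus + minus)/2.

nominal=160.440 wc=[159.076,161.606] rss=0.619

Stack each dimension's contribution:
  +A: nom +48.800 → Σnom=48.800; wc +0.482/-0.482 → slack +0.482/-0.482; half-tol=0.482, Σhalf²=0.232324
  -B: nom -19.550 → Σnom=29.250; wc +0.070/-0.120 → slack +0.552/-0.602; half-tol=0.095, Σhalf²=0.241349
  +C: nom +39.490 → Σnom=68.740; wc +0.119/-0.119 → slack +0.671/-0.721; half-tol=0.119, Σhalf²=0.255510
  +D: nom +23.500 → Σnom=92.240; wc +0.390/-0.192 → slack +1.061/-0.913; half-tol=0.291, Σhalf²=0.340191
  +E: nom +28.800 → Σnom=121.040; wc +0.014/-0.360 → slack +1.075/-1.273; half-tol=0.187, Σhalf²=0.375160
  +F: nom +39.400 → Σnom=160.440; wc +0.091/-0.091 → slack +1.166/-1.364; half-tol=0.091, Σhalf²=0.383441
Nominal = 160.440. Worst-case = [160.440 - 1.364, 160.440 + 1.166] = [159.076, 161.606]. RSS = √0.383441 = 0.619.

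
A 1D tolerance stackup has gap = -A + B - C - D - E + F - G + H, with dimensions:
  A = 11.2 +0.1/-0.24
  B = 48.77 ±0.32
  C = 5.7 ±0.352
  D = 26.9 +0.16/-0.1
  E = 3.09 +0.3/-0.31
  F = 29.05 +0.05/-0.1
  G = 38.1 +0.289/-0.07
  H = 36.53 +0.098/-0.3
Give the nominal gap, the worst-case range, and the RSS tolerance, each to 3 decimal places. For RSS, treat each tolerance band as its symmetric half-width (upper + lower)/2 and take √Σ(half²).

Stack each dimension's contribution:
  -A: nom -11.200 → Σnom=-11.200; wc +0.240/-0.100 → slack +0.240/-0.100; half-tol=0.170, Σhalf²=0.028900
  +B: nom +48.770 → Σnom=37.570; wc +0.320/-0.320 → slack +0.560/-0.420; half-tol=0.320, Σhalf²=0.131300
  -C: nom -5.700 → Σnom=31.870; wc +0.352/-0.352 → slack +0.912/-0.772; half-tol=0.352, Σhalf²=0.255204
  -D: nom -26.900 → Σnom=4.970; wc +0.100/-0.160 → slack +1.012/-0.932; half-tol=0.130, Σhalf²=0.272104
  -E: nom -3.090 → Σnom=1.880; wc +0.310/-0.300 → slack +1.322/-1.232; half-tol=0.305, Σhalf²=0.365129
  +F: nom +29.050 → Σnom=30.930; wc +0.050/-0.100 → slack +1.372/-1.332; half-tol=0.075, Σhalf²=0.370754
  -G: nom -38.100 → Σnom=-7.170; wc +0.070/-0.289 → slack +1.442/-1.621; half-tol=0.179, Σhalf²=0.402974
  +H: nom +36.530 → Σnom=29.360; wc +0.098/-0.300 → slack +1.540/-1.921; half-tol=0.199, Σhalf²=0.442575
Nominal = 29.360. Worst-case = [29.360 - 1.921, 29.360 + 1.540] = [27.439, 30.900]. RSS = √0.442575 = 0.665.

nominal=29.360 wc=[27.439,30.900] rss=0.665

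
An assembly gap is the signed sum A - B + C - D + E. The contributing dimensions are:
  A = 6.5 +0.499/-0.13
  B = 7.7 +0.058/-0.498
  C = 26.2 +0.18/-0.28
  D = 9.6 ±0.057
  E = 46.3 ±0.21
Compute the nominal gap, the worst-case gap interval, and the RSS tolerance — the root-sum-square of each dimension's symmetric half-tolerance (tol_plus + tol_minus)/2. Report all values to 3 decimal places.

nominal=61.700 wc=[60.965,63.144] rss=0.526

Stack each dimension's contribution:
  +A: nom +6.500 → Σnom=6.500; wc +0.499/-0.130 → slack +0.499/-0.130; half-tol=0.315, Σhalf²=0.098910
  -B: nom -7.700 → Σnom=-1.200; wc +0.498/-0.058 → slack +0.997/-0.188; half-tol=0.278, Σhalf²=0.176194
  +C: nom +26.200 → Σnom=25.000; wc +0.180/-0.280 → slack +1.177/-0.468; half-tol=0.230, Σhalf²=0.229094
  -D: nom -9.600 → Σnom=15.400; wc +0.057/-0.057 → slack +1.234/-0.525; half-tol=0.057, Σhalf²=0.232343
  +E: nom +46.300 → Σnom=61.700; wc +0.210/-0.210 → slack +1.444/-0.735; half-tol=0.210, Σhalf²=0.276443
Nominal = 61.700. Worst-case = [61.700 - 0.735, 61.700 + 1.444] = [60.965, 63.144]. RSS = √0.276443 = 0.526.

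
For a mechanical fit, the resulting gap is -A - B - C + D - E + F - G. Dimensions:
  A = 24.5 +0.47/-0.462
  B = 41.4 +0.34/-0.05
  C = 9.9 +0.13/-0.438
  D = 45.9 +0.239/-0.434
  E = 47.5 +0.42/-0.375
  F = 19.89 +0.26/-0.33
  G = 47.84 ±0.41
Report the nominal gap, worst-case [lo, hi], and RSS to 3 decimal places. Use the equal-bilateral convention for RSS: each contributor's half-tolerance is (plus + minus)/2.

nominal=-105.350 wc=[-107.884,-103.116] rss=0.929

Stack each dimension's contribution:
  -A: nom -24.500 → Σnom=-24.500; wc +0.462/-0.470 → slack +0.462/-0.470; half-tol=0.466, Σhalf²=0.217156
  -B: nom -41.400 → Σnom=-65.900; wc +0.050/-0.340 → slack +0.512/-0.810; half-tol=0.195, Σhalf²=0.255181
  -C: nom -9.900 → Σnom=-75.800; wc +0.438/-0.130 → slack +0.950/-0.940; half-tol=0.284, Σhalf²=0.335837
  +D: nom +45.900 → Σnom=-29.900; wc +0.239/-0.434 → slack +1.189/-1.374; half-tol=0.337, Σhalf²=0.449069
  -E: nom -47.500 → Σnom=-77.400; wc +0.375/-0.420 → slack +1.564/-1.794; half-tol=0.397, Σhalf²=0.607075
  +F: nom +19.890 → Σnom=-57.510; wc +0.260/-0.330 → slack +1.824/-2.124; half-tol=0.295, Σhalf²=0.694101
  -G: nom -47.840 → Σnom=-105.350; wc +0.410/-0.410 → slack +2.234/-2.534; half-tol=0.410, Σhalf²=0.862200
Nominal = -105.350. Worst-case = [-105.350 - 2.534, -105.350 + 2.234] = [-107.884, -103.116]. RSS = √0.862200 = 0.929.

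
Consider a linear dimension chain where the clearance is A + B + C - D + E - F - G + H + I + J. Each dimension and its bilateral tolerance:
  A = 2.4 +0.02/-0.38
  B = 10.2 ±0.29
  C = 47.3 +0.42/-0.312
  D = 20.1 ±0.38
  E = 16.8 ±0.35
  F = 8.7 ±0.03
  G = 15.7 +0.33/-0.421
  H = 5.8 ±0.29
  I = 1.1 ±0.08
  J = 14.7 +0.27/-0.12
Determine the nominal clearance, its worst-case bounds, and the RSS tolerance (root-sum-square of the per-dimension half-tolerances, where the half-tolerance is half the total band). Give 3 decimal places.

nominal=53.800 wc=[51.238,56.351] rss=0.892

Stack each dimension's contribution:
  +A: nom +2.400 → Σnom=2.400; wc +0.020/-0.380 → slack +0.020/-0.380; half-tol=0.200, Σhalf²=0.040000
  +B: nom +10.200 → Σnom=12.600; wc +0.290/-0.290 → slack +0.310/-0.670; half-tol=0.290, Σhalf²=0.124100
  +C: nom +47.300 → Σnom=59.900; wc +0.420/-0.312 → slack +0.730/-0.982; half-tol=0.366, Σhalf²=0.258056
  -D: nom -20.100 → Σnom=39.800; wc +0.380/-0.380 → slack +1.110/-1.362; half-tol=0.380, Σhalf²=0.402456
  +E: nom +16.800 → Σnom=56.600; wc +0.350/-0.350 → slack +1.460/-1.712; half-tol=0.350, Σhalf²=0.524956
  -F: nom -8.700 → Σnom=47.900; wc +0.030/-0.030 → slack +1.490/-1.742; half-tol=0.030, Σhalf²=0.525856
  -G: nom -15.700 → Σnom=32.200; wc +0.421/-0.330 → slack +1.911/-2.072; half-tol=0.376, Σhalf²=0.666856
  +H: nom +5.800 → Σnom=38.000; wc +0.290/-0.290 → slack +2.201/-2.362; half-tol=0.290, Σhalf²=0.750956
  +I: nom +1.100 → Σnom=39.100; wc +0.080/-0.080 → slack +2.281/-2.442; half-tol=0.080, Σhalf²=0.757356
  +J: nom +14.700 → Σnom=53.800; wc +0.270/-0.120 → slack +2.551/-2.562; half-tol=0.195, Σhalf²=0.795381
Nominal = 53.800. Worst-case = [53.800 - 2.562, 53.800 + 2.551] = [51.238, 56.351]. RSS = √0.795381 = 0.892.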